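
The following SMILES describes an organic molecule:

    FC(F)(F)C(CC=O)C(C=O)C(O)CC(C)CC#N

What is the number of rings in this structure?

In SMILES, each pair of matching ring-closure digits denotes one ring-closing bond; the number of such bonds equals the number of independent rings.
Ring-closure bonds here: 0.

0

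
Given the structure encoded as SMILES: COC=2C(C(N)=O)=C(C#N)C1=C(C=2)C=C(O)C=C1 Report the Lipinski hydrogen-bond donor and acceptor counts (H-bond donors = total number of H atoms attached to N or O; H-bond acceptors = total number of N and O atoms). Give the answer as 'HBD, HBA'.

Donors: find every N or O and count the H atoms it carries.
  atom 2 (O): bond orders sum to 2 → 0 H
  atom 6 (N): bond orders sum to 1 → 2 H
  atom 7 (O): bond orders sum to 2 → 0 H
  atom 10 (N): bond orders sum to 3 → 0 H
  atom 16 (O): bond orders sum to 1 → 1 H
Lipinski HBD = 3.
Acceptors: N atoms = 2, O atoms = 3 → HBA = 5.

3, 5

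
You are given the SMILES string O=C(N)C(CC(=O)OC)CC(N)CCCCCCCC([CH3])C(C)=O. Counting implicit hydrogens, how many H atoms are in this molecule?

Walk through each heavy atom and fill implicit hydrogens from standard valence (C 4, N 3, O 2, S 2, halogen 1):
  atom 1: O, bond orders sum to 2 (valence 2) → 0 H
  atom 2: C, bond orders sum to 4 (valence 4) → 0 H
  atom 3: N, bond orders sum to 1 (valence 3) → 2 H
  atom 4: C, bond orders sum to 3 (valence 4) → 1 H
  atom 5: C, bond orders sum to 2 (valence 4) → 2 H
  atom 6: C, bond orders sum to 4 (valence 4) → 0 H
  atom 7: O, bond orders sum to 2 (valence 2) → 0 H
  atom 8: O, bond orders sum to 2 (valence 2) → 0 H
  atom 9: C, bond orders sum to 1 (valence 4) → 3 H
  atom 10: C, bond orders sum to 2 (valence 4) → 2 H
  atom 11: C, bond orders sum to 3 (valence 4) → 1 H
  atom 12: N, bond orders sum to 1 (valence 3) → 2 H
  atom 13: C, bond orders sum to 2 (valence 4) → 2 H
  atom 14: C, bond orders sum to 2 (valence 4) → 2 H
  atom 15: C, bond orders sum to 2 (valence 4) → 2 H
  atom 16: C, bond orders sum to 2 (valence 4) → 2 H
  atom 17: C, bond orders sum to 2 (valence 4) → 2 H
  atom 18: C, bond orders sum to 2 (valence 4) → 2 H
  atom 19: C, bond orders sum to 2 (valence 4) → 2 H
  atom 20: C, bond orders sum to 3 (valence 4) → 1 H
  atom 21: C with explicit H count 3
  atom 22: C, bond orders sum to 4 (valence 4) → 0 H
  atom 23: C, bond orders sum to 1 (valence 4) → 3 H
  atom 24: O, bond orders sum to 2 (valence 2) → 0 H
Total hydrogens: 34.

34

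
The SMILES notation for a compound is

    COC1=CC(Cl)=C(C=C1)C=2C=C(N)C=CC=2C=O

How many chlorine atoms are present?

Scan the SMILES for Cl atoms (remember two-letter symbols like Cl and Br are single atoms).
Chlorine count: 1.

1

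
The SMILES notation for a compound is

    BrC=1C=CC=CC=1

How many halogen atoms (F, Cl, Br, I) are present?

1

Halogen atoms appear at heavy-atom position 1 (1×Br).
Halogen count: 1.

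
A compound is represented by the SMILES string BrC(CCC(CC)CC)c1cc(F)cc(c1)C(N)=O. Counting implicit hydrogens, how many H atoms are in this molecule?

21

Walk through each heavy atom and fill implicit hydrogens from standard valence (C 4, N 3, O 2, S 2, halogen 1); for lowercase aromatic atoms, an aromatic c carries 1 H when it has two neighbours and 0 H with three, and aromatic n carries 0 H:
  atom 1: Br (halogen, monovalent) → 0 H
  atom 2: C, bond orders sum to 3 (valence 4) → 1 H
  atom 3: C, bond orders sum to 2 (valence 4) → 2 H
  atom 4: C, bond orders sum to 2 (valence 4) → 2 H
  atom 5: C, bond orders sum to 3 (valence 4) → 1 H
  atom 6: C, bond orders sum to 2 (valence 4) → 2 H
  atom 7: C, bond orders sum to 1 (valence 4) → 3 H
  atom 8: C, bond orders sum to 2 (valence 4) → 2 H
  atom 9: C, bond orders sum to 1 (valence 4) → 3 H
  atom 10: aromatic c, 3 neighbours → 0 H
  atom 11: aromatic c, 2 neighbours → 1 H
  atom 12: aromatic c, 3 neighbours → 0 H
  atom 13: F (halogen, monovalent) → 0 H
  atom 14: aromatic c, 2 neighbours → 1 H
  atom 15: aromatic c, 3 neighbours → 0 H
  atom 16: aromatic c, 2 neighbours → 1 H
  atom 17: C, bond orders sum to 4 (valence 4) → 0 H
  atom 18: N, bond orders sum to 1 (valence 3) → 2 H
  atom 19: O, bond orders sum to 2 (valence 2) → 0 H
Total hydrogens: 21.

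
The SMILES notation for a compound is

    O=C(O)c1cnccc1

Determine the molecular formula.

C6H5NO2

Walk through each heavy atom and fill implicit hydrogens from standard valence (C 4, N 3, O 2, S 2, halogen 1); for lowercase aromatic atoms, an aromatic c carries 1 H when it has two neighbours and 0 H with three, and aromatic n carries 0 H:
  atom 1: O, bond orders sum to 2 (valence 2) → 0 H
  atom 2: C, bond orders sum to 4 (valence 4) → 0 H
  atom 3: O, bond orders sum to 1 (valence 2) → 1 H
  atom 4: aromatic c, 3 neighbours → 0 H
  atom 5: aromatic c, 2 neighbours → 1 H
  atom 6: aromatic n, 2 neighbours → 0 H
  atom 7: aromatic c, 2 neighbours → 1 H
  atom 8: aromatic c, 2 neighbours → 1 H
  atom 9: aromatic c, 2 neighbours → 1 H
Totals → C:6, H:5, N:1, O:2.
In Hill order: C6H5NO2.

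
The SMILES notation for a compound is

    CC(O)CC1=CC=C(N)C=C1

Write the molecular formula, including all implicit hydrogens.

C9H13NO

Walk through each heavy atom and fill implicit hydrogens from standard valence (C 4, N 3, O 2, S 2, halogen 1):
  atom 1: C, bond orders sum to 1 (valence 4) → 3 H
  atom 2: C, bond orders sum to 3 (valence 4) → 1 H
  atom 3: O, bond orders sum to 1 (valence 2) → 1 H
  atom 4: C, bond orders sum to 2 (valence 4) → 2 H
  atom 5: C, bond orders sum to 4 (valence 4) → 0 H
  atom 6: C, bond orders sum to 3 (valence 4) → 1 H
  atom 7: C, bond orders sum to 3 (valence 4) → 1 H
  atom 8: C, bond orders sum to 4 (valence 4) → 0 H
  atom 9: N, bond orders sum to 1 (valence 3) → 2 H
  atom 10: C, bond orders sum to 3 (valence 4) → 1 H
  atom 11: C, bond orders sum to 3 (valence 4) → 1 H
Totals → C:9, H:13, N:1, O:1.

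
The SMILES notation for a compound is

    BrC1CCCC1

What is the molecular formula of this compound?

C5H9Br

Walk through each heavy atom and fill implicit hydrogens from standard valence (C 4, N 3, O 2, S 2, halogen 1):
  atom 1: Br (halogen, monovalent) → 0 H
  atom 2: C, bond orders sum to 3 (valence 4) → 1 H
  atom 3: C, bond orders sum to 2 (valence 4) → 2 H
  atom 4: C, bond orders sum to 2 (valence 4) → 2 H
  atom 5: C, bond orders sum to 2 (valence 4) → 2 H
  atom 6: C, bond orders sum to 2 (valence 4) → 2 H
Totals → C:5, H:9, Br:1.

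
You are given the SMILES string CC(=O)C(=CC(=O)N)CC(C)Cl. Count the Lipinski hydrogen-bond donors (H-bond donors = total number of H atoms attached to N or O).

Donors: find every N or O and count the H atoms it carries.
  atom 3 (O): bond orders sum to 2 → 0 H
  atom 7 (O): bond orders sum to 2 → 0 H
  atom 8 (N): bond orders sum to 1 → 2 H
Lipinski HBD = 2.

2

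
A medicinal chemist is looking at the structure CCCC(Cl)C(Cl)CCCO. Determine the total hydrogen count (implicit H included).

16

Walk through each heavy atom and fill implicit hydrogens from standard valence (C 4, N 3, O 2, S 2, halogen 1):
  atom 1: C, bond orders sum to 1 (valence 4) → 3 H
  atom 2: C, bond orders sum to 2 (valence 4) → 2 H
  atom 3: C, bond orders sum to 2 (valence 4) → 2 H
  atom 4: C, bond orders sum to 3 (valence 4) → 1 H
  atom 5: Cl (halogen, monovalent) → 0 H
  atom 6: C, bond orders sum to 3 (valence 4) → 1 H
  atom 7: Cl (halogen, monovalent) → 0 H
  atom 8: C, bond orders sum to 2 (valence 4) → 2 H
  atom 9: C, bond orders sum to 2 (valence 4) → 2 H
  atom 10: C, bond orders sum to 2 (valence 4) → 2 H
  atom 11: O, bond orders sum to 1 (valence 2) → 1 H
Total hydrogens: 16.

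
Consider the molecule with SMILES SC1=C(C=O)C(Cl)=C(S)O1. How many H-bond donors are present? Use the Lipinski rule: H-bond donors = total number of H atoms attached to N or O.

0

Donors: find every N or O and count the H atoms it carries.
  atom 5 (O): bond orders sum to 2 → 0 H
  atom 10 (O): bond orders sum to 2 → 0 H
Lipinski HBD = 0.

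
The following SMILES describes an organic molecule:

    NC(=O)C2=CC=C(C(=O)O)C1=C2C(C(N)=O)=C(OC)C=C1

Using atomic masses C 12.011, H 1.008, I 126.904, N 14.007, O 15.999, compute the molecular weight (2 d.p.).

288.26 g/mol

First, the molecular formula is C14H12N2O5 (counting implicit H from valence).
  C: 14 × 12.011 = 168.154
  H: 12 × 1.008 = 12.096
  N: 2 × 14.007 = 28.014
  O: 5 × 15.999 = 79.995
Sum: 14×12.011 + 12×1.008 + 2×14.007 + 5×15.999 = 288.259 → 288.26 g/mol.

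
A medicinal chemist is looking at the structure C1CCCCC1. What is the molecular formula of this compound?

Walk through each heavy atom and fill implicit hydrogens from standard valence (C 4, N 3, O 2, S 2, halogen 1):
  atom 1: C, bond orders sum to 2 (valence 4) → 2 H
  atom 2: C, bond orders sum to 2 (valence 4) → 2 H
  atom 3: C, bond orders sum to 2 (valence 4) → 2 H
  atom 4: C, bond orders sum to 2 (valence 4) → 2 H
  atom 5: C, bond orders sum to 2 (valence 4) → 2 H
  atom 6: C, bond orders sum to 2 (valence 4) → 2 H
Totals → C:6, H:12.

C6H12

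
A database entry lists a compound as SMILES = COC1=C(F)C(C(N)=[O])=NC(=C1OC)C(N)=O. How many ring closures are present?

In SMILES, each pair of matching ring-closure digits denotes one ring-closing bond; the number of such bonds equals the number of independent rings.
Ring-closure bonds here: 1.

1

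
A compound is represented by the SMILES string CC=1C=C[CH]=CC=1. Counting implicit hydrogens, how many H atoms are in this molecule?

Walk through each heavy atom and fill implicit hydrogens from standard valence (C 4, N 3, O 2, S 2, halogen 1):
  atom 1: C, bond orders sum to 1 (valence 4) → 3 H
  atom 2: C, bond orders sum to 4 (valence 4) → 0 H
  atom 3: C, bond orders sum to 3 (valence 4) → 1 H
  atom 4: C, bond orders sum to 3 (valence 4) → 1 H
  atom 5: C with explicit H count 1
  atom 6: C, bond orders sum to 3 (valence 4) → 1 H
  atom 7: C, bond orders sum to 3 (valence 4) → 1 H
Total hydrogens: 8.

8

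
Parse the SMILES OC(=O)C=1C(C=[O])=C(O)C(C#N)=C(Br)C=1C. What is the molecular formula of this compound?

C10H6BrNO4

Walk through each heavy atom and fill implicit hydrogens from standard valence (C 4, N 3, O 2, S 2, halogen 1):
  atom 1: O, bond orders sum to 1 (valence 2) → 1 H
  atom 2: C, bond orders sum to 4 (valence 4) → 0 H
  atom 3: O, bond orders sum to 2 (valence 2) → 0 H
  atom 4: C, bond orders sum to 4 (valence 4) → 0 H
  atom 5: C, bond orders sum to 4 (valence 4) → 0 H
  atom 6: C, bond orders sum to 3 (valence 4) → 1 H
  atom 7: O with explicit H count 0
  atom 8: C, bond orders sum to 4 (valence 4) → 0 H
  atom 9: O, bond orders sum to 1 (valence 2) → 1 H
  atom 10: C, bond orders sum to 4 (valence 4) → 0 H
  atom 11: C, bond orders sum to 4 (valence 4) → 0 H
  atom 12: N, bond orders sum to 3 (valence 3) → 0 H
  atom 13: C, bond orders sum to 4 (valence 4) → 0 H
  atom 14: Br (halogen, monovalent) → 0 H
  atom 15: C, bond orders sum to 4 (valence 4) → 0 H
  atom 16: C, bond orders sum to 1 (valence 4) → 3 H
Totals → C:10, H:6, Br:1, N:1, O:4.
In Hill order: C10H6BrNO4.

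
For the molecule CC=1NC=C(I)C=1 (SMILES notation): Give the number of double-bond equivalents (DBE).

Degree of unsaturation = (number of rings) + (number of π bonds).
Ring closures in the SMILES: 1.
π bonds: 2 double bonds (each 1 DoU) → 2 DoU from unsaturation.
Total DoU = 1 + 2 = 3.

3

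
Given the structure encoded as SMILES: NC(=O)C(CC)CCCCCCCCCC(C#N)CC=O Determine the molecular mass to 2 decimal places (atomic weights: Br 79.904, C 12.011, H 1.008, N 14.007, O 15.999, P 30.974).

294.44 g/mol

First, the molecular formula is C17H30N2O2 (counting implicit H from valence).
  C: 17 × 12.011 = 204.187
  H: 30 × 1.008 = 30.240
  N: 2 × 14.007 = 28.014
  O: 2 × 15.999 = 31.998
Sum: 17×12.011 + 30×1.008 + 2×14.007 + 2×15.999 = 294.439 → 294.44 g/mol.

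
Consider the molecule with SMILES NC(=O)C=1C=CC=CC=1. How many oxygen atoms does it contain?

1

Scan the SMILES for O atoms (remember two-letter symbols like Cl and Br are single atoms).
Oxygen count: 1.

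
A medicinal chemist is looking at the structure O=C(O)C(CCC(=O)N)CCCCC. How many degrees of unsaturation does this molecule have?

Molecular formula: C10H19NO3.
DoU = (2C + 2 + N − H − X) / 2, where X is the halogen count and O/S are ignored.
    = (2·10 + 2 + 1 − 19 − 0) / 2 = 4 / 2 = 2.

2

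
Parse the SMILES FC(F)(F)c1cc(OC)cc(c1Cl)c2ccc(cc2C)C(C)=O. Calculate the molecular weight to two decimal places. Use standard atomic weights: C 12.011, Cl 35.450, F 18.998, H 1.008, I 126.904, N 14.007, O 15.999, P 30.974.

342.74 g/mol

First, the molecular formula is C17H14ClF3O2 (counting implicit H from valence).
  C: 17 × 12.011 = 204.187
  Cl: 1 × 35.450 = 35.450
  F: 3 × 18.998 = 56.994
  H: 14 × 1.008 = 14.112
  O: 2 × 15.999 = 31.998
Sum: 17×12.011 + 1×35.450 + 3×18.998 + 14×1.008 + 2×15.999 = 342.741 → 342.74 g/mol.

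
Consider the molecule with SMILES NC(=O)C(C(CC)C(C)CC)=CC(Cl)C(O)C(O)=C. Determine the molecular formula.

Walk through each heavy atom and fill implicit hydrogens from standard valence (C 4, N 3, O 2, S 2, halogen 1):
  atom 1: N, bond orders sum to 1 (valence 3) → 2 H
  atom 2: C, bond orders sum to 4 (valence 4) → 0 H
  atom 3: O, bond orders sum to 2 (valence 2) → 0 H
  atom 4: C, bond orders sum to 4 (valence 4) → 0 H
  atom 5: C, bond orders sum to 3 (valence 4) → 1 H
  atom 6: C, bond orders sum to 2 (valence 4) → 2 H
  atom 7: C, bond orders sum to 1 (valence 4) → 3 H
  atom 8: C, bond orders sum to 3 (valence 4) → 1 H
  atom 9: C, bond orders sum to 1 (valence 4) → 3 H
  atom 10: C, bond orders sum to 2 (valence 4) → 2 H
  atom 11: C, bond orders sum to 1 (valence 4) → 3 H
  atom 12: C, bond orders sum to 3 (valence 4) → 1 H
  atom 13: C, bond orders sum to 3 (valence 4) → 1 H
  atom 14: Cl (halogen, monovalent) → 0 H
  atom 15: C, bond orders sum to 3 (valence 4) → 1 H
  atom 16: O, bond orders sum to 1 (valence 2) → 1 H
  atom 17: C, bond orders sum to 4 (valence 4) → 0 H
  atom 18: O, bond orders sum to 1 (valence 2) → 1 H
  atom 19: C, bond orders sum to 2 (valence 4) → 2 H
Totals → C:14, H:24, Cl:1, N:1, O:3.
In Hill order: C14H24ClNO3.

C14H24ClNO3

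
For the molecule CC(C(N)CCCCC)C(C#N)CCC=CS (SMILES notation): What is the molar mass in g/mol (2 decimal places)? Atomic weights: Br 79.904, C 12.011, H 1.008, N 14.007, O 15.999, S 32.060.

First, the molecular formula is C14H26N2S (counting implicit H from valence).
  C: 14 × 12.011 = 168.154
  H: 26 × 1.008 = 26.208
  N: 2 × 14.007 = 28.014
  S: 1 × 32.060 = 32.060
Sum: 14×12.011 + 26×1.008 + 2×14.007 + 1×32.060 = 254.436 → 254.44 g/mol.

254.44 g/mol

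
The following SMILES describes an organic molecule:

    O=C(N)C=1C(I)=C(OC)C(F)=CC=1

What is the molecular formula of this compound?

C8H7FINO2

Walk through each heavy atom and fill implicit hydrogens from standard valence (C 4, N 3, O 2, S 2, halogen 1):
  atom 1: O, bond orders sum to 2 (valence 2) → 0 H
  atom 2: C, bond orders sum to 4 (valence 4) → 0 H
  atom 3: N, bond orders sum to 1 (valence 3) → 2 H
  atom 4: C, bond orders sum to 4 (valence 4) → 0 H
  atom 5: C, bond orders sum to 4 (valence 4) → 0 H
  atom 6: I (halogen, monovalent) → 0 H
  atom 7: C, bond orders sum to 4 (valence 4) → 0 H
  atom 8: O, bond orders sum to 2 (valence 2) → 0 H
  atom 9: C, bond orders sum to 1 (valence 4) → 3 H
  atom 10: C, bond orders sum to 4 (valence 4) → 0 H
  atom 11: F (halogen, monovalent) → 0 H
  atom 12: C, bond orders sum to 3 (valence 4) → 1 H
  atom 13: C, bond orders sum to 3 (valence 4) → 1 H
Totals → C:8, H:7, F:1, I:1, N:1, O:2.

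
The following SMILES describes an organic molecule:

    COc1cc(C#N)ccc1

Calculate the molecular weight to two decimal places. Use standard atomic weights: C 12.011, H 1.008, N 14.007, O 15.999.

First, the molecular formula is C8H7NO (counting implicit H from valence).
  C: 8 × 12.011 = 96.088
  H: 7 × 1.008 = 7.056
  N: 1 × 14.007 = 14.007
  O: 1 × 15.999 = 15.999
Sum: 8×12.011 + 7×1.008 + 1×14.007 + 1×15.999 = 133.150 → 133.15 g/mol.

133.15 g/mol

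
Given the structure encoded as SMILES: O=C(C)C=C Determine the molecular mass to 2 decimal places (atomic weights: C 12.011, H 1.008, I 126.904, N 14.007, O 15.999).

First, the molecular formula is C4H6O (counting implicit H from valence).
  C: 4 × 12.011 = 48.044
  H: 6 × 1.008 = 6.048
  O: 1 × 15.999 = 15.999
Sum: 4×12.011 + 6×1.008 + 1×15.999 = 70.091 → 70.09 g/mol.

70.09 g/mol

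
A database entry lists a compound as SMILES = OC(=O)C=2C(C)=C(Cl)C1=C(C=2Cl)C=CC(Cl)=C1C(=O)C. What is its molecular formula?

C14H9Cl3O3

Walk through each heavy atom and fill implicit hydrogens from standard valence (C 4, N 3, O 2, S 2, halogen 1):
  atom 1: O, bond orders sum to 1 (valence 2) → 1 H
  atom 2: C, bond orders sum to 4 (valence 4) → 0 H
  atom 3: O, bond orders sum to 2 (valence 2) → 0 H
  atom 4: C, bond orders sum to 4 (valence 4) → 0 H
  atom 5: C, bond orders sum to 4 (valence 4) → 0 H
  atom 6: C, bond orders sum to 1 (valence 4) → 3 H
  atom 7: C, bond orders sum to 4 (valence 4) → 0 H
  atom 8: Cl (halogen, monovalent) → 0 H
  atom 9: C, bond orders sum to 4 (valence 4) → 0 H
  atom 10: C, bond orders sum to 4 (valence 4) → 0 H
  atom 11: C, bond orders sum to 4 (valence 4) → 0 H
  atom 12: Cl (halogen, monovalent) → 0 H
  atom 13: C, bond orders sum to 3 (valence 4) → 1 H
  atom 14: C, bond orders sum to 3 (valence 4) → 1 H
  atom 15: C, bond orders sum to 4 (valence 4) → 0 H
  atom 16: Cl (halogen, monovalent) → 0 H
  atom 17: C, bond orders sum to 4 (valence 4) → 0 H
  atom 18: C, bond orders sum to 4 (valence 4) → 0 H
  atom 19: O, bond orders sum to 2 (valence 2) → 0 H
  atom 20: C, bond orders sum to 1 (valence 4) → 3 H
Totals → C:14, H:9, Cl:3, O:3.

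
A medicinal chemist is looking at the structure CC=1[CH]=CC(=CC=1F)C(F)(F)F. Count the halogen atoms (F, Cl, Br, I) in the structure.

Halogen atoms appear at heavy-atom positions 8, 10, 11, 12 (4×F).
Halogen count: 4.

4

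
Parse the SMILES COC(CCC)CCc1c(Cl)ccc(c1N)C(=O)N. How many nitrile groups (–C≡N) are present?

0

Scan the SMILES for the nitrile motif — none present.
Groups that are present: 1 amide, 1 ether, 1 primary amine.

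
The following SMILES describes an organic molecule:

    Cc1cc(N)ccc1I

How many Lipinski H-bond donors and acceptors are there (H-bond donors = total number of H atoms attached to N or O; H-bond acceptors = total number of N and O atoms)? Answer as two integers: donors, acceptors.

2, 1

Donors: find every N or O and count the H atoms it carries.
  atom 5 (N): bond orders sum to 1 → 2 H
Lipinski HBD = 2.
Acceptors: N atoms = 1, O atoms = 0 → HBA = 1.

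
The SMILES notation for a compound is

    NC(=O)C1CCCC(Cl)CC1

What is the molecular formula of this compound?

C8H14ClNO

Walk through each heavy atom and fill implicit hydrogens from standard valence (C 4, N 3, O 2, S 2, halogen 1):
  atom 1: N, bond orders sum to 1 (valence 3) → 2 H
  atom 2: C, bond orders sum to 4 (valence 4) → 0 H
  atom 3: O, bond orders sum to 2 (valence 2) → 0 H
  atom 4: C, bond orders sum to 3 (valence 4) → 1 H
  atom 5: C, bond orders sum to 2 (valence 4) → 2 H
  atom 6: C, bond orders sum to 2 (valence 4) → 2 H
  atom 7: C, bond orders sum to 2 (valence 4) → 2 H
  atom 8: C, bond orders sum to 3 (valence 4) → 1 H
  atom 9: Cl (halogen, monovalent) → 0 H
  atom 10: C, bond orders sum to 2 (valence 4) → 2 H
  atom 11: C, bond orders sum to 2 (valence 4) → 2 H
Totals → C:8, H:14, Cl:1, N:1, O:1.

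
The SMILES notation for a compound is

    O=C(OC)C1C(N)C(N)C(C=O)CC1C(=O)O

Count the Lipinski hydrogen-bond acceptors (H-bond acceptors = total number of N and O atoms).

7

N atoms: 2; O atoms: 5.
Lipinski HBA = 2 + 5 = 7.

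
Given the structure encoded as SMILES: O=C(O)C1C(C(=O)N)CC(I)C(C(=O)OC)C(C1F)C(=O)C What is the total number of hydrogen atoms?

Walk through each heavy atom and fill implicit hydrogens from standard valence (C 4, N 3, O 2, S 2, halogen 1):
  atom 1: O, bond orders sum to 2 (valence 2) → 0 H
  atom 2: C, bond orders sum to 4 (valence 4) → 0 H
  atom 3: O, bond orders sum to 1 (valence 2) → 1 H
  atom 4: C, bond orders sum to 3 (valence 4) → 1 H
  atom 5: C, bond orders sum to 3 (valence 4) → 1 H
  atom 6: C, bond orders sum to 4 (valence 4) → 0 H
  atom 7: O, bond orders sum to 2 (valence 2) → 0 H
  atom 8: N, bond orders sum to 1 (valence 3) → 2 H
  atom 9: C, bond orders sum to 2 (valence 4) → 2 H
  atom 10: C, bond orders sum to 3 (valence 4) → 1 H
  atom 11: I (halogen, monovalent) → 0 H
  atom 12: C, bond orders sum to 3 (valence 4) → 1 H
  atom 13: C, bond orders sum to 4 (valence 4) → 0 H
  atom 14: O, bond orders sum to 2 (valence 2) → 0 H
  atom 15: O, bond orders sum to 2 (valence 2) → 0 H
  atom 16: C, bond orders sum to 1 (valence 4) → 3 H
  atom 17: C, bond orders sum to 3 (valence 4) → 1 H
  atom 18: C, bond orders sum to 3 (valence 4) → 1 H
  atom 19: F (halogen, monovalent) → 0 H
  atom 20: C, bond orders sum to 4 (valence 4) → 0 H
  atom 21: O, bond orders sum to 2 (valence 2) → 0 H
  atom 22: C, bond orders sum to 1 (valence 4) → 3 H
Total hydrogens: 17.

17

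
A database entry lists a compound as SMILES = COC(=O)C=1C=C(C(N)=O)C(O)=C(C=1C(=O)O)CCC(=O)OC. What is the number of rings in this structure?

In SMILES, each pair of matching ring-closure digits denotes one ring-closing bond; the number of such bonds equals the number of independent rings.
Ring-closure bonds here: 1.

1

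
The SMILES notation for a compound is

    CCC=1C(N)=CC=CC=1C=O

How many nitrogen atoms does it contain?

1

Scan the SMILES for N atoms (remember two-letter symbols like Cl and Br are single atoms).
Nitrogen count: 1.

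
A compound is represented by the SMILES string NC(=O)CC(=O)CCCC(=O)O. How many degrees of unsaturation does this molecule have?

3

Molecular formula: C7H11NO4.
DoU = (2C + 2 + N − H − X) / 2, where X is the halogen count and O/S are ignored.
    = (2·7 + 2 + 1 − 11 − 0) / 2 = 6 / 2 = 3.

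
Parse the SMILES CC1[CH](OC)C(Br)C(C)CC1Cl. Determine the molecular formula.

Walk through each heavy atom and fill implicit hydrogens from standard valence (C 4, N 3, O 2, S 2, halogen 1):
  atom 1: C, bond orders sum to 1 (valence 4) → 3 H
  atom 2: C, bond orders sum to 3 (valence 4) → 1 H
  atom 3: C with explicit H count 1
  atom 4: O, bond orders sum to 2 (valence 2) → 0 H
  atom 5: C, bond orders sum to 1 (valence 4) → 3 H
  atom 6: C, bond orders sum to 3 (valence 4) → 1 H
  atom 7: Br (halogen, monovalent) → 0 H
  atom 8: C, bond orders sum to 3 (valence 4) → 1 H
  atom 9: C, bond orders sum to 1 (valence 4) → 3 H
  atom 10: C, bond orders sum to 2 (valence 4) → 2 H
  atom 11: C, bond orders sum to 3 (valence 4) → 1 H
  atom 12: Cl (halogen, monovalent) → 0 H
Totals → C:9, H:16, Br:1, Cl:1, O:1.

C9H16BrClO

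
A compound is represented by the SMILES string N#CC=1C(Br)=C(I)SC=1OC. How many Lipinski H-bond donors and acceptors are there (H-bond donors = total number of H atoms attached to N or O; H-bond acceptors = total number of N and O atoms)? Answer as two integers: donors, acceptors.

Donors: find every N or O and count the H atoms it carries.
  atom 1 (N): bond orders sum to 3 → 0 H
  atom 10 (O): bond orders sum to 2 → 0 H
Lipinski HBD = 0.
Acceptors: N atoms = 1, O atoms = 1 → HBA = 2.

0, 2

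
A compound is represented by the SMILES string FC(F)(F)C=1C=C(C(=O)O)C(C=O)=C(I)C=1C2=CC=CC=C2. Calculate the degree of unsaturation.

Degree of unsaturation = (number of rings) + (number of π bonds).
Ring closures in the SMILES: 2.
π bonds: 8 double bonds (each 1 DoU) → 8 DoU from unsaturation.
Total DoU = 2 + 8 = 10.

10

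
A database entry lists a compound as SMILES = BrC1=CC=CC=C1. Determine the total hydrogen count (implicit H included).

5

Walk through each heavy atom and fill implicit hydrogens from standard valence (C 4, N 3, O 2, S 2, halogen 1):
  atom 1: Br (halogen, monovalent) → 0 H
  atom 2: C, bond orders sum to 4 (valence 4) → 0 H
  atom 3: C, bond orders sum to 3 (valence 4) → 1 H
  atom 4: C, bond orders sum to 3 (valence 4) → 1 H
  atom 5: C, bond orders sum to 3 (valence 4) → 1 H
  atom 6: C, bond orders sum to 3 (valence 4) → 1 H
  atom 7: C, bond orders sum to 3 (valence 4) → 1 H
Total hydrogens: 5.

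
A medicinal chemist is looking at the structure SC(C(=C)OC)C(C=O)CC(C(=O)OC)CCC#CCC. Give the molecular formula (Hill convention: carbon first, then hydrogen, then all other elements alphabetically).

Walk through each heavy atom and fill implicit hydrogens from standard valence (C 4, N 3, O 2, S 2, halogen 1):
  atom 1: S, bond orders sum to 1 (valence 2) → 1 H
  atom 2: C, bond orders sum to 3 (valence 4) → 1 H
  atom 3: C, bond orders sum to 4 (valence 4) → 0 H
  atom 4: C, bond orders sum to 2 (valence 4) → 2 H
  atom 5: O, bond orders sum to 2 (valence 2) → 0 H
  atom 6: C, bond orders sum to 1 (valence 4) → 3 H
  atom 7: C, bond orders sum to 3 (valence 4) → 1 H
  atom 8: C, bond orders sum to 3 (valence 4) → 1 H
  atom 9: O, bond orders sum to 2 (valence 2) → 0 H
  atom 10: C, bond orders sum to 2 (valence 4) → 2 H
  atom 11: C, bond orders sum to 3 (valence 4) → 1 H
  atom 12: C, bond orders sum to 4 (valence 4) → 0 H
  atom 13: O, bond orders sum to 2 (valence 2) → 0 H
  atom 14: O, bond orders sum to 2 (valence 2) → 0 H
  atom 15: C, bond orders sum to 1 (valence 4) → 3 H
  atom 16: C, bond orders sum to 2 (valence 4) → 2 H
  atom 17: C, bond orders sum to 2 (valence 4) → 2 H
  atom 18: C, bond orders sum to 4 (valence 4) → 0 H
  atom 19: C, bond orders sum to 4 (valence 4) → 0 H
  atom 20: C, bond orders sum to 2 (valence 4) → 2 H
  atom 21: C, bond orders sum to 1 (valence 4) → 3 H
Totals → C:16, H:24, O:4, S:1.

C16H24O4S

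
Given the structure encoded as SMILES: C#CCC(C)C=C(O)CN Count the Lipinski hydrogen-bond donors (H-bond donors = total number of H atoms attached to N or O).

Donors: find every N or O and count the H atoms it carries.
  atom 8 (O): bond orders sum to 1 → 1 H
  atom 10 (N): bond orders sum to 1 → 2 H
Lipinski HBD = 3.

3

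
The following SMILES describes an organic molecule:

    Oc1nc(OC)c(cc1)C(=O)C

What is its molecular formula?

Walk through each heavy atom and fill implicit hydrogens from standard valence (C 4, N 3, O 2, S 2, halogen 1); for lowercase aromatic atoms, an aromatic c carries 1 H when it has two neighbours and 0 H with three, and aromatic n carries 0 H:
  atom 1: O, bond orders sum to 1 (valence 2) → 1 H
  atom 2: aromatic c, 3 neighbours → 0 H
  atom 3: aromatic n, 2 neighbours → 0 H
  atom 4: aromatic c, 3 neighbours → 0 H
  atom 5: O, bond orders sum to 2 (valence 2) → 0 H
  atom 6: C, bond orders sum to 1 (valence 4) → 3 H
  atom 7: aromatic c, 3 neighbours → 0 H
  atom 8: aromatic c, 2 neighbours → 1 H
  atom 9: aromatic c, 2 neighbours → 1 H
  atom 10: C, bond orders sum to 4 (valence 4) → 0 H
  atom 11: O, bond orders sum to 2 (valence 2) → 0 H
  atom 12: C, bond orders sum to 1 (valence 4) → 3 H
Totals → C:8, H:9, N:1, O:3.
In Hill order: C8H9NO3.

C8H9NO3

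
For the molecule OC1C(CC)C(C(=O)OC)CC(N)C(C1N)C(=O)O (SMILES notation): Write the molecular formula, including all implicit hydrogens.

C12H22N2O5

Walk through each heavy atom and fill implicit hydrogens from standard valence (C 4, N 3, O 2, S 2, halogen 1):
  atom 1: O, bond orders sum to 1 (valence 2) → 1 H
  atom 2: C, bond orders sum to 3 (valence 4) → 1 H
  atom 3: C, bond orders sum to 3 (valence 4) → 1 H
  atom 4: C, bond orders sum to 2 (valence 4) → 2 H
  atom 5: C, bond orders sum to 1 (valence 4) → 3 H
  atom 6: C, bond orders sum to 3 (valence 4) → 1 H
  atom 7: C, bond orders sum to 4 (valence 4) → 0 H
  atom 8: O, bond orders sum to 2 (valence 2) → 0 H
  atom 9: O, bond orders sum to 2 (valence 2) → 0 H
  atom 10: C, bond orders sum to 1 (valence 4) → 3 H
  atom 11: C, bond orders sum to 2 (valence 4) → 2 H
  atom 12: C, bond orders sum to 3 (valence 4) → 1 H
  atom 13: N, bond orders sum to 1 (valence 3) → 2 H
  atom 14: C, bond orders sum to 3 (valence 4) → 1 H
  atom 15: C, bond orders sum to 3 (valence 4) → 1 H
  atom 16: N, bond orders sum to 1 (valence 3) → 2 H
  atom 17: C, bond orders sum to 4 (valence 4) → 0 H
  atom 18: O, bond orders sum to 2 (valence 2) → 0 H
  atom 19: O, bond orders sum to 1 (valence 2) → 1 H
Totals → C:12, H:22, N:2, O:5.
In Hill order: C12H22N2O5.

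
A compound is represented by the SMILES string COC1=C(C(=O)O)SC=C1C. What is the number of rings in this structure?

1

In SMILES, each pair of matching ring-closure digits denotes one ring-closing bond; the number of such bonds equals the number of independent rings.
Ring-closure bonds here: 1.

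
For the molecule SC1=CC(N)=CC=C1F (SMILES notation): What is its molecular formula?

C6H6FNS

Walk through each heavy atom and fill implicit hydrogens from standard valence (C 4, N 3, O 2, S 2, halogen 1):
  atom 1: S, bond orders sum to 1 (valence 2) → 1 H
  atom 2: C, bond orders sum to 4 (valence 4) → 0 H
  atom 3: C, bond orders sum to 3 (valence 4) → 1 H
  atom 4: C, bond orders sum to 4 (valence 4) → 0 H
  atom 5: N, bond orders sum to 1 (valence 3) → 2 H
  atom 6: C, bond orders sum to 3 (valence 4) → 1 H
  atom 7: C, bond orders sum to 3 (valence 4) → 1 H
  atom 8: C, bond orders sum to 4 (valence 4) → 0 H
  atom 9: F (halogen, monovalent) → 0 H
Totals → C:6, H:6, F:1, N:1, S:1.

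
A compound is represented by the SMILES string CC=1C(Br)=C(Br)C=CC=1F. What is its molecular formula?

C7H5Br2F

Walk through each heavy atom and fill implicit hydrogens from standard valence (C 4, N 3, O 2, S 2, halogen 1):
  atom 1: C, bond orders sum to 1 (valence 4) → 3 H
  atom 2: C, bond orders sum to 4 (valence 4) → 0 H
  atom 3: C, bond orders sum to 4 (valence 4) → 0 H
  atom 4: Br (halogen, monovalent) → 0 H
  atom 5: C, bond orders sum to 4 (valence 4) → 0 H
  atom 6: Br (halogen, monovalent) → 0 H
  atom 7: C, bond orders sum to 3 (valence 4) → 1 H
  atom 8: C, bond orders sum to 3 (valence 4) → 1 H
  atom 9: C, bond orders sum to 4 (valence 4) → 0 H
  atom 10: F (halogen, monovalent) → 0 H
Totals → C:7, H:5, Br:2, F:1.
In Hill order: C7H5Br2F.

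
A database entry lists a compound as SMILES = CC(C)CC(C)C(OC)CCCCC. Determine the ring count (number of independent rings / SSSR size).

In SMILES, each pair of matching ring-closure digits denotes one ring-closing bond; the number of such bonds equals the number of independent rings.
Ring-closure bonds here: 0.

0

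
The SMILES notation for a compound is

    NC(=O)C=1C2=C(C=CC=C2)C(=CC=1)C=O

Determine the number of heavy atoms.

15

Every atom symbol written in the SMILES (organic subset) is one heavy atom; implicit H are not written.
Heavy atoms by element → C:12, N:1, O:2.
Total: 15.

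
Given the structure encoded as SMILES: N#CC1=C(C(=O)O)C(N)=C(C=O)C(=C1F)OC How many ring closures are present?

1

In SMILES, each pair of matching ring-closure digits denotes one ring-closing bond; the number of such bonds equals the number of independent rings.
Ring-closure bonds here: 1.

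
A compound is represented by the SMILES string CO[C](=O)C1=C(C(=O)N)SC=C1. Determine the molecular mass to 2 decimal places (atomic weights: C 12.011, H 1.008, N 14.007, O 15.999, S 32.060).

185.20 g/mol

First, the molecular formula is C7H7NO3S (counting implicit H from valence).
  C: 7 × 12.011 = 84.077
  H: 7 × 1.008 = 7.056
  N: 1 × 14.007 = 14.007
  O: 3 × 15.999 = 47.997
  S: 1 × 32.060 = 32.060
Sum: 7×12.011 + 7×1.008 + 1×14.007 + 3×15.999 + 1×32.060 = 185.197 → 185.20 g/mol.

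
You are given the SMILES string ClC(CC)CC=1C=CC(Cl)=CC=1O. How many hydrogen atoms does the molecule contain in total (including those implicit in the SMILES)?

12

Walk through each heavy atom and fill implicit hydrogens from standard valence (C 4, N 3, O 2, S 2, halogen 1):
  atom 1: Cl (halogen, monovalent) → 0 H
  atom 2: C, bond orders sum to 3 (valence 4) → 1 H
  atom 3: C, bond orders sum to 2 (valence 4) → 2 H
  atom 4: C, bond orders sum to 1 (valence 4) → 3 H
  atom 5: C, bond orders sum to 2 (valence 4) → 2 H
  atom 6: C, bond orders sum to 4 (valence 4) → 0 H
  atom 7: C, bond orders sum to 3 (valence 4) → 1 H
  atom 8: C, bond orders sum to 3 (valence 4) → 1 H
  atom 9: C, bond orders sum to 4 (valence 4) → 0 H
  atom 10: Cl (halogen, monovalent) → 0 H
  atom 11: C, bond orders sum to 3 (valence 4) → 1 H
  atom 12: C, bond orders sum to 4 (valence 4) → 0 H
  atom 13: O, bond orders sum to 1 (valence 2) → 1 H
Total hydrogens: 12.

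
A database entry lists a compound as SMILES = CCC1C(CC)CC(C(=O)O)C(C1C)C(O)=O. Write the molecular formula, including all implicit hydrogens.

Walk through each heavy atom and fill implicit hydrogens from standard valence (C 4, N 3, O 2, S 2, halogen 1):
  atom 1: C, bond orders sum to 1 (valence 4) → 3 H
  atom 2: C, bond orders sum to 2 (valence 4) → 2 H
  atom 3: C, bond orders sum to 3 (valence 4) → 1 H
  atom 4: C, bond orders sum to 3 (valence 4) → 1 H
  atom 5: C, bond orders sum to 2 (valence 4) → 2 H
  atom 6: C, bond orders sum to 1 (valence 4) → 3 H
  atom 7: C, bond orders sum to 2 (valence 4) → 2 H
  atom 8: C, bond orders sum to 3 (valence 4) → 1 H
  atom 9: C, bond orders sum to 4 (valence 4) → 0 H
  atom 10: O, bond orders sum to 2 (valence 2) → 0 H
  atom 11: O, bond orders sum to 1 (valence 2) → 1 H
  atom 12: C, bond orders sum to 3 (valence 4) → 1 H
  atom 13: C, bond orders sum to 3 (valence 4) → 1 H
  atom 14: C, bond orders sum to 1 (valence 4) → 3 H
  atom 15: C, bond orders sum to 4 (valence 4) → 0 H
  atom 16: O, bond orders sum to 1 (valence 2) → 1 H
  atom 17: O, bond orders sum to 2 (valence 2) → 0 H
Totals → C:13, H:22, O:4.

C13H22O4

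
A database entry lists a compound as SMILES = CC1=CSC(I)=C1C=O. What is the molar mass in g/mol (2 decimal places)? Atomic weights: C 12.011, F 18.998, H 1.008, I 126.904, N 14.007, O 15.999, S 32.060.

252.07 g/mol

First, the molecular formula is C6H5IOS (counting implicit H from valence).
  C: 6 × 12.011 = 72.066
  H: 5 × 1.008 = 5.040
  I: 1 × 126.904 = 126.904
  O: 1 × 15.999 = 15.999
  S: 1 × 32.060 = 32.060
Sum: 6×12.011 + 5×1.008 + 1×126.904 + 1×15.999 + 1×32.060 = 252.069 → 252.07 g/mol.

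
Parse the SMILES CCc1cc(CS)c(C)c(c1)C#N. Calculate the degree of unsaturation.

Molecular formula: C11H13NS.
DoU = (2C + 2 + N − H − X) / 2, where X is the halogen count and O/S are ignored.
    = (2·11 + 2 + 1 − 13 − 0) / 2 = 12 / 2 = 6.

6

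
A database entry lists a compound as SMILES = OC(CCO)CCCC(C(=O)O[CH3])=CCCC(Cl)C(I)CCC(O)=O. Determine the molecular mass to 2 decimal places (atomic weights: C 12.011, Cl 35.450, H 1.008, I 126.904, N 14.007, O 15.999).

490.76 g/mol

First, the molecular formula is C17H28ClIO6 (counting implicit H from valence).
  C: 17 × 12.011 = 204.187
  Cl: 1 × 35.450 = 35.450
  H: 28 × 1.008 = 28.224
  I: 1 × 126.904 = 126.904
  O: 6 × 15.999 = 95.994
Sum: 17×12.011 + 1×35.450 + 28×1.008 + 1×126.904 + 6×15.999 = 490.759 → 490.76 g/mol.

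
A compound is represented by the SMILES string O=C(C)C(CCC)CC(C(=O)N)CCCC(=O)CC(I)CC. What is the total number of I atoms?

Scan the SMILES for I atoms (remember two-letter symbols like Cl and Br are single atoms).
Iodine count: 1.

1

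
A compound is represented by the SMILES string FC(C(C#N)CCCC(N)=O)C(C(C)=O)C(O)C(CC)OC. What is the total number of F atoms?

1

Scan the SMILES for F atoms (remember two-letter symbols like Cl and Br are single atoms).
Fluorine count: 1.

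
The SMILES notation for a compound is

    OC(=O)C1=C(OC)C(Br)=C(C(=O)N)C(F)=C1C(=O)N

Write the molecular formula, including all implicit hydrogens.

C10H8BrFN2O5

Walk through each heavy atom and fill implicit hydrogens from standard valence (C 4, N 3, O 2, S 2, halogen 1):
  atom 1: O, bond orders sum to 1 (valence 2) → 1 H
  atom 2: C, bond orders sum to 4 (valence 4) → 0 H
  atom 3: O, bond orders sum to 2 (valence 2) → 0 H
  atom 4: C, bond orders sum to 4 (valence 4) → 0 H
  atom 5: C, bond orders sum to 4 (valence 4) → 0 H
  atom 6: O, bond orders sum to 2 (valence 2) → 0 H
  atom 7: C, bond orders sum to 1 (valence 4) → 3 H
  atom 8: C, bond orders sum to 4 (valence 4) → 0 H
  atom 9: Br (halogen, monovalent) → 0 H
  atom 10: C, bond orders sum to 4 (valence 4) → 0 H
  atom 11: C, bond orders sum to 4 (valence 4) → 0 H
  atom 12: O, bond orders sum to 2 (valence 2) → 0 H
  atom 13: N, bond orders sum to 1 (valence 3) → 2 H
  atom 14: C, bond orders sum to 4 (valence 4) → 0 H
  atom 15: F (halogen, monovalent) → 0 H
  atom 16: C, bond orders sum to 4 (valence 4) → 0 H
  atom 17: C, bond orders sum to 4 (valence 4) → 0 H
  atom 18: O, bond orders sum to 2 (valence 2) → 0 H
  atom 19: N, bond orders sum to 1 (valence 3) → 2 H
Totals → C:10, H:8, Br:1, F:1, N:2, O:5.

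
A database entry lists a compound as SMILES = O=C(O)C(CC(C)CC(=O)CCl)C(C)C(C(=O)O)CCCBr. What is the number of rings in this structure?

0

In SMILES, each pair of matching ring-closure digits denotes one ring-closing bond; the number of such bonds equals the number of independent rings.
Ring-closure bonds here: 0.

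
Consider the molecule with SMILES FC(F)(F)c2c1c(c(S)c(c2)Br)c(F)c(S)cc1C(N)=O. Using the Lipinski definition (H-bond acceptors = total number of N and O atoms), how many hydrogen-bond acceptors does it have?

N atoms: 1; O atoms: 1.
Lipinski HBA = 1 + 1 = 2.

2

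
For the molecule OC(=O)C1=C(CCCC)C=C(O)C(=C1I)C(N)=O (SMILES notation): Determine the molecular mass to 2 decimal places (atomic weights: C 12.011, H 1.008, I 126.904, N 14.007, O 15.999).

First, the molecular formula is C12H14INO4 (counting implicit H from valence).
  C: 12 × 12.011 = 144.132
  H: 14 × 1.008 = 14.112
  I: 1 × 126.904 = 126.904
  N: 1 × 14.007 = 14.007
  O: 4 × 15.999 = 63.996
Sum: 12×12.011 + 14×1.008 + 1×126.904 + 1×14.007 + 4×15.999 = 363.151 → 363.15 g/mol.

363.15 g/mol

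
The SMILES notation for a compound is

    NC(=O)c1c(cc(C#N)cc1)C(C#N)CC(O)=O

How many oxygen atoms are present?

3

Scan the SMILES for O atoms (remember two-letter symbols like Cl and Br are single atoms).
Oxygen count: 3.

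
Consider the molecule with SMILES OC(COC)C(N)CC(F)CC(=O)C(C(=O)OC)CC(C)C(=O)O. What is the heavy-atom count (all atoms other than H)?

Every atom symbol written in the SMILES (organic subset) is one heavy atom; implicit H are not written.
Heavy atoms by element → C:15, F:1, N:1, O:7.
Total: 24.

24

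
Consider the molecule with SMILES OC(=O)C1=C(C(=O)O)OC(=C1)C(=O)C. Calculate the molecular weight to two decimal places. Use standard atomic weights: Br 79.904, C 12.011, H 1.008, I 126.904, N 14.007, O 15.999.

198.13 g/mol

First, the molecular formula is C8H6O6 (counting implicit H from valence).
  C: 8 × 12.011 = 96.088
  H: 6 × 1.008 = 6.048
  O: 6 × 15.999 = 95.994
Sum: 8×12.011 + 6×1.008 + 6×15.999 = 198.130 → 198.13 g/mol.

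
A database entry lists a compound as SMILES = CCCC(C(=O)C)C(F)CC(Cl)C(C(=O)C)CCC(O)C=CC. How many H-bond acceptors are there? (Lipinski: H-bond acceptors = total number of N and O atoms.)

N atoms: 0; O atoms: 3.
Lipinski HBA = 0 + 3 = 3.

3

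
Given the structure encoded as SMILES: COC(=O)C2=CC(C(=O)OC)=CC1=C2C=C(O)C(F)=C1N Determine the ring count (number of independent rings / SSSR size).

In SMILES, each pair of matching ring-closure digits denotes one ring-closing bond; the number of such bonds equals the number of independent rings.
Ring-closure bonds here: 2.

2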